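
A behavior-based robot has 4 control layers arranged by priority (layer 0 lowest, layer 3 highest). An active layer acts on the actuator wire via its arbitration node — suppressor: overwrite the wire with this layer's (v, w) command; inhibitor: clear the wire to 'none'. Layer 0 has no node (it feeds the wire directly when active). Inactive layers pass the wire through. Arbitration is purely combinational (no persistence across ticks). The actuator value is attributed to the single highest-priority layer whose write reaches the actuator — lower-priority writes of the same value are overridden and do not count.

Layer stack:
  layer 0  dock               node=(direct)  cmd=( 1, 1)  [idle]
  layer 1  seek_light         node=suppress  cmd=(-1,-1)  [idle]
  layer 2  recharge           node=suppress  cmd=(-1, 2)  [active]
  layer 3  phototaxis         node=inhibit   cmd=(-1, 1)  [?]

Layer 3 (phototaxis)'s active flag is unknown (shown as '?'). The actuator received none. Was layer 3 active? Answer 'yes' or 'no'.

If layer 3 is active=yes:
  actuator would be none
If layer 3 is active=no:
  actuator would be (-1, 2)
Observed none, so layer 3 was active.

yes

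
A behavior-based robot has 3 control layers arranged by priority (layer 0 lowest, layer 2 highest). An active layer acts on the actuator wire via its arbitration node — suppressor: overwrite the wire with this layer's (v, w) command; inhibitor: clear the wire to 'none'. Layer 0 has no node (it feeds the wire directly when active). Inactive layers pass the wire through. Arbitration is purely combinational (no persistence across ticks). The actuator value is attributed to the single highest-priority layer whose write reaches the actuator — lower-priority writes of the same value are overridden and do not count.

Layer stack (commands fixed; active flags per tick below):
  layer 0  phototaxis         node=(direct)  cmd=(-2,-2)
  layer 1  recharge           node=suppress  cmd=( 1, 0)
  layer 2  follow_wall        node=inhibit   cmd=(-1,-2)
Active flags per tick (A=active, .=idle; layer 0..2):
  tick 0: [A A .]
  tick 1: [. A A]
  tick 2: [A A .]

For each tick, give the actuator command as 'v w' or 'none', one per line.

1 0
none
1 0

tick 0:
  [0] phototaxis on; wire := (-2, -2)
  [1] recharge on (suppress); wire := (1, 0)
  [2] follow_wall off; pass (1, 0)
  output (1, 0)
tick 1:
  [0] phototaxis off; wire := none
  [1] recharge on (suppress); wire := (1, 0)
  [2] follow_wall on (inhibit); wire := none
  output none
tick 2:
  [0] phototaxis on; wire := (-2, -2)
  [1] recharge on (suppress); wire := (1, 0)
  [2] follow_wall off; pass (1, 0)
  output (1, 0)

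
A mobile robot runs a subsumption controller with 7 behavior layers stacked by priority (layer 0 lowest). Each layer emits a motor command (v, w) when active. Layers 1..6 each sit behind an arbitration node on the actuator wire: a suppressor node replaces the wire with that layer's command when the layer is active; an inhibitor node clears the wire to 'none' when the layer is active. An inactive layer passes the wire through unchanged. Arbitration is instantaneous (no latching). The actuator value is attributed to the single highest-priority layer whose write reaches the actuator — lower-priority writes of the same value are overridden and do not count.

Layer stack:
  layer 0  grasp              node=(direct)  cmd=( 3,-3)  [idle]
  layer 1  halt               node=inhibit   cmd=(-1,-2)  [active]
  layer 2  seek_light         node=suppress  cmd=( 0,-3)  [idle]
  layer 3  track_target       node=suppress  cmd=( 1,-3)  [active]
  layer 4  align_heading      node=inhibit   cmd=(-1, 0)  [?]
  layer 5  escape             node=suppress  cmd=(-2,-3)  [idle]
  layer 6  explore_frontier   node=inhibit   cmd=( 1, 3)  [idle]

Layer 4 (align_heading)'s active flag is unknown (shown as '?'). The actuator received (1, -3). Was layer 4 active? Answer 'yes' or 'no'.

no

If layer 4 is active=yes:
  actuator would be none
If layer 4 is active=no:
  actuator would be (1, -3)
Observed (1, -3), so layer 4 was idle.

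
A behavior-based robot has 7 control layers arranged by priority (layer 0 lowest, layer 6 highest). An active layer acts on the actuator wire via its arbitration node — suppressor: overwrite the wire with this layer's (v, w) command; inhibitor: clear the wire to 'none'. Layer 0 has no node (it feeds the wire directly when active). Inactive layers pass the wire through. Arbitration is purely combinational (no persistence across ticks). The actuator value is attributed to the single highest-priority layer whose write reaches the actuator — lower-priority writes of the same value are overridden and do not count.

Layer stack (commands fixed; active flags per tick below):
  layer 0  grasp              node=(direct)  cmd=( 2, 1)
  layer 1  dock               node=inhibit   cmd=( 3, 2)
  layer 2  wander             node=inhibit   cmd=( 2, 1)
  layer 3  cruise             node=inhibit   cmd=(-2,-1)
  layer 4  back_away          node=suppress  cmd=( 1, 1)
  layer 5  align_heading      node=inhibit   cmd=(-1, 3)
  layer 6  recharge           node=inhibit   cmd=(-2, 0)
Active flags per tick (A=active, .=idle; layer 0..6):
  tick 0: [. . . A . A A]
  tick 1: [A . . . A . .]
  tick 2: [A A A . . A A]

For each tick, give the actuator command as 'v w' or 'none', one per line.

tick 0:
  layer 0 (grasp) idle — none
  layer 1 (dock) idle — unchanged: none
  layer 2 (wander) idle — unchanged: none
  layer 3 (cruise) active — inhibits: none
  layer 4 (back_away) idle — unchanged: none
  layer 5 (align_heading) active — inhibits: none
  layer 6 (recharge) active — inhibits: none
  → actuator none
tick 1:
  layer 0 (grasp) active — direct: (2, 1)
  layer 1 (dock) idle — unchanged: (2, 1)
  layer 2 (wander) idle — unchanged: (2, 1)
  layer 3 (cruise) idle — unchanged: (2, 1)
  layer 4 (back_away) active — suppresses: (1, 1)
  layer 5 (align_heading) idle — unchanged: (1, 1)
  layer 6 (recharge) idle — unchanged: (1, 1)
  → actuator (1, 1)
tick 2:
  layer 0 (grasp) active — direct: (2, 1)
  layer 1 (dock) active — inhibits: none
  layer 2 (wander) active — inhibits: none
  layer 3 (cruise) idle — unchanged: none
  layer 4 (back_away) idle — unchanged: none
  layer 5 (align_heading) active — inhibits: none
  layer 6 (recharge) active — inhibits: none
  → actuator none

none
1 1
none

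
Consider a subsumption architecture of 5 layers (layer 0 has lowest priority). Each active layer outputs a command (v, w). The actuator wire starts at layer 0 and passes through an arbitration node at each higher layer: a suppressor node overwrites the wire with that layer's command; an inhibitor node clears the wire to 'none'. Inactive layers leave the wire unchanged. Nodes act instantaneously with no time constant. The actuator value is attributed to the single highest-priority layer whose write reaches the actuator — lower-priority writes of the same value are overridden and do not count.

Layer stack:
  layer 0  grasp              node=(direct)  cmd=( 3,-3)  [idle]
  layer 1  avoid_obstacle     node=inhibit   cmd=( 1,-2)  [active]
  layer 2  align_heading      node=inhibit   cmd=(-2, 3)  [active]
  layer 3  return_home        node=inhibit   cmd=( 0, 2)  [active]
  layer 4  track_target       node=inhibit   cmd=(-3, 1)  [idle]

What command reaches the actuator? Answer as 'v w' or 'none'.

none

layer 0 (grasp) idle — none
layer 1 (avoid_obstacle) active — inhibits: none
layer 2 (align_heading) active — inhibits: none
layer 3 (return_home) active — inhibits: none
layer 4 (track_target) idle — unchanged: none
→ actuator none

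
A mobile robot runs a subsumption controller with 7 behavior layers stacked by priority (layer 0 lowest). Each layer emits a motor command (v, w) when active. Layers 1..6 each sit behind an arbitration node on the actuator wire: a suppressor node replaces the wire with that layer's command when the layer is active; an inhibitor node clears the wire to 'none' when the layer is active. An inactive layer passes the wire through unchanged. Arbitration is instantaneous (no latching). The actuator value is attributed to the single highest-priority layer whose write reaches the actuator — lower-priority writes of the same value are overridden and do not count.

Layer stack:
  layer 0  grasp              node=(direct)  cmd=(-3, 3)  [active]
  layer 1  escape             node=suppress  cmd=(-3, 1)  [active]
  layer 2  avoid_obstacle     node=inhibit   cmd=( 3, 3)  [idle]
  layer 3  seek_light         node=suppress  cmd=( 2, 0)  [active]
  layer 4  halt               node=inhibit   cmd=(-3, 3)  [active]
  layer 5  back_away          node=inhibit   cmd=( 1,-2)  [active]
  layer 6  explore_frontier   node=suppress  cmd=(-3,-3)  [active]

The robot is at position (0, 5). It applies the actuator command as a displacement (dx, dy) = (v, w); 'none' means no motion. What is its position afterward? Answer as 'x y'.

-3 2

[0] grasp on; wire := (-3, 3)
[1] escape on (suppress); wire := (-3, 1)
[2] avoid_obstacle off; pass (-3, 1)
[3] seek_light on (suppress); wire := (2, 0)
[4] halt on (inhibit); wire := none
[5] back_away on (inhibit); wire := none
[6] explore_frontier on (suppress); wire := (-3, -3)
output (-3, -3)
position: (0, 5) + (-3, -3) = (-3, 2)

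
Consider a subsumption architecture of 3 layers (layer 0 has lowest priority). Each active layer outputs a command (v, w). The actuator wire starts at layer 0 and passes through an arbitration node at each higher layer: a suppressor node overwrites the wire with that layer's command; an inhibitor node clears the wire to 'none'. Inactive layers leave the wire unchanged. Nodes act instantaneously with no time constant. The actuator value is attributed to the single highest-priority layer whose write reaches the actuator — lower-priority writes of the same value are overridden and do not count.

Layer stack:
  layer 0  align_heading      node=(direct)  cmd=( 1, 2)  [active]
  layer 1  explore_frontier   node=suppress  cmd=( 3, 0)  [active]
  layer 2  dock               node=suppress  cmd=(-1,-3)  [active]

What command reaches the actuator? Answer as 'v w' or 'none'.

[0] align_heading on; wire := (1, 2)
[1] explore_frontier on (suppress); wire := (3, 0)
[2] dock on (suppress); wire := (-1, -3)
output (-1, -3)

-1 -3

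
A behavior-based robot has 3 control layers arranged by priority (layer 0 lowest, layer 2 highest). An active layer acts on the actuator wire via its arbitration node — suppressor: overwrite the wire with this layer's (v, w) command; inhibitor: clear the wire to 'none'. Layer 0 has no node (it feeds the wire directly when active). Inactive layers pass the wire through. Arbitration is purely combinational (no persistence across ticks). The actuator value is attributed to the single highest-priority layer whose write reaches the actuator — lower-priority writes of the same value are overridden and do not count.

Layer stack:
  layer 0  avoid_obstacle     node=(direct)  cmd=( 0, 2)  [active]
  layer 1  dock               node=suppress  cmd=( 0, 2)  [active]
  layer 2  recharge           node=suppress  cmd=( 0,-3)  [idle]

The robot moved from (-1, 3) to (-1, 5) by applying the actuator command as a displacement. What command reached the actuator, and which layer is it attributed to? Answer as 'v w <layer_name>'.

displacement = (-1, 5) − (-1, 3) = (0, 2)
layer 0 (avoid_obstacle) active — direct: (0, 2)
layer 1 (dock) active — suppresses: (0, 2)
layer 2 (recharge) idle — unchanged: (0, 2)
→ actuator (0, 2) — from layer 1 (dock)

0 2 dock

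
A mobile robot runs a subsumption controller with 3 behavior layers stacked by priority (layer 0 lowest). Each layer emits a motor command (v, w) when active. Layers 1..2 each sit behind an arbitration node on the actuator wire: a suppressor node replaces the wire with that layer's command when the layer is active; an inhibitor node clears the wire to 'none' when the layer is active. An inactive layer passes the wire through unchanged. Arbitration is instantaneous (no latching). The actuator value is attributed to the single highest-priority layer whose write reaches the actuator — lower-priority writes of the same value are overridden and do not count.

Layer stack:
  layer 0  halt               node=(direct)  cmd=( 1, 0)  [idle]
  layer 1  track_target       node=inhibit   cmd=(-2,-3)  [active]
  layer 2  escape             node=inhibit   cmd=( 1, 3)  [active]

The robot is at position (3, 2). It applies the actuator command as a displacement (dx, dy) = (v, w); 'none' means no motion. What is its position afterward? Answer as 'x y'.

L0 halt: idle → wire = none
L1 track_target: active, inhibitor → wire = none
L2 escape: active, inhibitor → wire = none
actuator = none
position: (3, 2) + none = (3, 2)

3 2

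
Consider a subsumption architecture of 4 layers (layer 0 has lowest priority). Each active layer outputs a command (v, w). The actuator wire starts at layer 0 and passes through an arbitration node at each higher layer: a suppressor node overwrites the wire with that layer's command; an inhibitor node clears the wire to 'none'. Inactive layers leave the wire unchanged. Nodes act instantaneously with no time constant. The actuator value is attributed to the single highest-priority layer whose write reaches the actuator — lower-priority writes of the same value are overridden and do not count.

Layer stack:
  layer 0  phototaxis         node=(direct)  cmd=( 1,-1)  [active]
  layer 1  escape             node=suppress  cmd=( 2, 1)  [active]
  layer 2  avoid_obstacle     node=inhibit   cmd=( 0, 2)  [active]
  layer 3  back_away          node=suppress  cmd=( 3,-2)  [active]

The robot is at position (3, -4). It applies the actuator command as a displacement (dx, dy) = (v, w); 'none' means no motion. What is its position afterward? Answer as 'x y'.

6 -6

layer 0 (phototaxis) active — direct: (1, -1)
layer 1 (escape) active — suppresses: (2, 1)
layer 2 (avoid_obstacle) active — inhibits: none
layer 3 (back_away) active — suppresses: (3, -2)
→ actuator (3, -2)
position: (3, -4) + (3, -2) = (6, -6)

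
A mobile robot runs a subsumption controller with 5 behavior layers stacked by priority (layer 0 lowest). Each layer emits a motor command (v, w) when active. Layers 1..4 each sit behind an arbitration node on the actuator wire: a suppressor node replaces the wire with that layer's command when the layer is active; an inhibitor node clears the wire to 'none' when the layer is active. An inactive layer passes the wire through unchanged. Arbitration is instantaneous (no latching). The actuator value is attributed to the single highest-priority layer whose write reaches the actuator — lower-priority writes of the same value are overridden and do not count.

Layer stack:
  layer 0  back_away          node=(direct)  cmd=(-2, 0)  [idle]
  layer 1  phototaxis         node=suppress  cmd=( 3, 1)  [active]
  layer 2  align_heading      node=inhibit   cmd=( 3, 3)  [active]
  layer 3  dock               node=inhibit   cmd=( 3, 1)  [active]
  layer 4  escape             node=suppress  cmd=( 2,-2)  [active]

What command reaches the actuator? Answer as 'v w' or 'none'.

2 -2

layer 0 (back_away) idle — none
layer 1 (phototaxis) active — suppresses: (3, 1)
layer 2 (align_heading) active — inhibits: none
layer 3 (dock) active — inhibits: none
layer 4 (escape) active — suppresses: (2, -2)
→ actuator (2, -2)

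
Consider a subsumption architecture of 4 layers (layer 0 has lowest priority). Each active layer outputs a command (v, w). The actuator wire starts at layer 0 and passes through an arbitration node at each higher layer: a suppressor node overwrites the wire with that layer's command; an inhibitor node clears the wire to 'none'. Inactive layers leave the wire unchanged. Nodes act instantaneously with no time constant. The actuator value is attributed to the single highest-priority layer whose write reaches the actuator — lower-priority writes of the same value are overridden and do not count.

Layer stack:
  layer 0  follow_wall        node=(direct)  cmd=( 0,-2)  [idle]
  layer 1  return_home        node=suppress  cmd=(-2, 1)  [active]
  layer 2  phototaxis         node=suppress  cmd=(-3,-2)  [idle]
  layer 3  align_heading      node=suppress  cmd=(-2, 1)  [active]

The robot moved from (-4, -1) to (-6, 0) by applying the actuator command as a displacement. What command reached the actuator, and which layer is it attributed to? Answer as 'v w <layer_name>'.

displacement = (-6, 0) − (-4, -1) = (-2, 1)
L0 follow_wall: idle → wire = none
L1 return_home: active, suppressor → wire = (-2, 1)
L2 phototaxis: idle → wire stays (-2, 1)
L3 align_heading: active, suppressor → wire = (-2, 1)
actuator = (-2, 1) — from layer 3 (align_heading)

-2 1 align_heading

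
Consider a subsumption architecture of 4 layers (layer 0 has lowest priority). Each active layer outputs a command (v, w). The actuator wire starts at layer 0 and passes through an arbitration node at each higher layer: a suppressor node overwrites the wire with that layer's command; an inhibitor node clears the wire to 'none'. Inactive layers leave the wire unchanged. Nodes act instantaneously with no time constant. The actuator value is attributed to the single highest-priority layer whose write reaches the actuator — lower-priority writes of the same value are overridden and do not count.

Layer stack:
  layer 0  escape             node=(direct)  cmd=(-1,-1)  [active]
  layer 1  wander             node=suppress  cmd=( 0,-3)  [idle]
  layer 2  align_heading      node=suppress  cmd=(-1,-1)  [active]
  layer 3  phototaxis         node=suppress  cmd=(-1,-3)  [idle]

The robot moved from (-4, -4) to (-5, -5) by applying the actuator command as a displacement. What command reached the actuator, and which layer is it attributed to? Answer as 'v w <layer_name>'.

displacement = (-5, -5) − (-4, -4) = (-1, -1)
[0] escape on; wire := (-1, -1)
[1] wander off; pass (-1, -1)
[2] align_heading on (suppress); wire := (-1, -1)
[3] phototaxis off; pass (-1, -1)
output (-1, -1) — from layer 2 (align_heading)

-1 -1 align_heading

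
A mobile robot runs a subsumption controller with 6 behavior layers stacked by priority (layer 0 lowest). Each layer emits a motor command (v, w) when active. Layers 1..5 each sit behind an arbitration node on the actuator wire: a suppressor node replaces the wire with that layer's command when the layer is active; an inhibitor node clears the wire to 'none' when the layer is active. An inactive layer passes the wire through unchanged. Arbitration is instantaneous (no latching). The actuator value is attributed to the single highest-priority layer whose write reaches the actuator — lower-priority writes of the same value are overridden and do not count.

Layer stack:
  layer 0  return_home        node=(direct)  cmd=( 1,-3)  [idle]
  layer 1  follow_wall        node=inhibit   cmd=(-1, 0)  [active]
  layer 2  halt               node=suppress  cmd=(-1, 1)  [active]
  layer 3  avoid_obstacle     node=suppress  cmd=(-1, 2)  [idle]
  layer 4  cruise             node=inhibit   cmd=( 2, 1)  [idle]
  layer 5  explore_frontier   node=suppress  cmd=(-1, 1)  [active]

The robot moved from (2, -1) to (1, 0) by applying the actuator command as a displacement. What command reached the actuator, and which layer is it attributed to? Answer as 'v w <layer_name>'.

displacement = (1, 0) − (2, -1) = (-1, 1)
L0 return_home: idle → wire = none
L1 follow_wall: active, inhibitor → wire = none
L2 halt: active, suppressor → wire = (-1, 1)
L3 avoid_obstacle: idle → wire stays (-1, 1)
L4 cruise: idle → wire stays (-1, 1)
L5 explore_frontier: active, suppressor → wire = (-1, 1)
actuator = (-1, 1) — from layer 5 (explore_frontier)

-1 1 explore_frontier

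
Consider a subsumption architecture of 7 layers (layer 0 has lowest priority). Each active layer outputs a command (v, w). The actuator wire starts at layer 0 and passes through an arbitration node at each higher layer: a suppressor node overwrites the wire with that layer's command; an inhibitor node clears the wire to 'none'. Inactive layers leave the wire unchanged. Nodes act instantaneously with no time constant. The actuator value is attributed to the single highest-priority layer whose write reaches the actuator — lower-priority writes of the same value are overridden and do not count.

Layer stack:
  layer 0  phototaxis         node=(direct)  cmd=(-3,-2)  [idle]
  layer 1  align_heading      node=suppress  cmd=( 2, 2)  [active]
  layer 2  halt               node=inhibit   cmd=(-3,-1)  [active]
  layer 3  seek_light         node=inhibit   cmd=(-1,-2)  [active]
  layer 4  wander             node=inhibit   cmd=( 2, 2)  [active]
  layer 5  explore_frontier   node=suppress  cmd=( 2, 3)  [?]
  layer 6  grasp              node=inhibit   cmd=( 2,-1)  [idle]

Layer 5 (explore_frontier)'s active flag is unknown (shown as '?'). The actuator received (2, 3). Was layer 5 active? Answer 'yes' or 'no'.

If layer 5 is active=yes:
  actuator would be (2, 3)
If layer 5 is active=no:
  actuator would be none
Observed (2, 3), so layer 5 was active.

yes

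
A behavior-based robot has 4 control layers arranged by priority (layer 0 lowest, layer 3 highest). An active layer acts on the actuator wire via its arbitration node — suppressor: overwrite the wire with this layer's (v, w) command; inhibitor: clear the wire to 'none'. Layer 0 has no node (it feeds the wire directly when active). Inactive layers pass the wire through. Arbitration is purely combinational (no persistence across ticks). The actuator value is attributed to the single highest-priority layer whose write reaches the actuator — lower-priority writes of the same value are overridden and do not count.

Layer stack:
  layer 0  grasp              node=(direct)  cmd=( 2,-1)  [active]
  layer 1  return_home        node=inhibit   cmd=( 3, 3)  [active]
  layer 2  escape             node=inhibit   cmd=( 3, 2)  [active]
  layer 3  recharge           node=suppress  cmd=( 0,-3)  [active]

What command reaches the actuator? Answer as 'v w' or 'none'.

L0 grasp: active, feeds wire = (2, -1)
L1 return_home: active, inhibitor → wire = none
L2 escape: active, inhibitor → wire = none
L3 recharge: active, suppressor → wire = (0, -3)
actuator = (0, -3)

0 -3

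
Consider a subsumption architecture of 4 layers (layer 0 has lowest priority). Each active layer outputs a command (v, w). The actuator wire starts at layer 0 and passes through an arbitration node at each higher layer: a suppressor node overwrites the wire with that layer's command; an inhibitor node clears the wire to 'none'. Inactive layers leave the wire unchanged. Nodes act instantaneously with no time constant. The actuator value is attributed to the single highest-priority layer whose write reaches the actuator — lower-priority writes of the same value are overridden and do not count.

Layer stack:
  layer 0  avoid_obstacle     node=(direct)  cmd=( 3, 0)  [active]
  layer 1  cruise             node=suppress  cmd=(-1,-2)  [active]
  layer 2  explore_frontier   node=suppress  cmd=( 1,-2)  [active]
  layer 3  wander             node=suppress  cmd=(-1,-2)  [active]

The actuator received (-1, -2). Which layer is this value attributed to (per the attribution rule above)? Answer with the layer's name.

layer 0 (avoid_obstacle) active — direct: (3, 0)
layer 1 (cruise) active — suppresses: (-1, -2)
layer 2 (explore_frontier) active — suppresses: (1, -2)
layer 3 (wander) active — suppresses: (-1, -2)
→ actuator (-1, -2)
last writer: layer 3 = wander

wander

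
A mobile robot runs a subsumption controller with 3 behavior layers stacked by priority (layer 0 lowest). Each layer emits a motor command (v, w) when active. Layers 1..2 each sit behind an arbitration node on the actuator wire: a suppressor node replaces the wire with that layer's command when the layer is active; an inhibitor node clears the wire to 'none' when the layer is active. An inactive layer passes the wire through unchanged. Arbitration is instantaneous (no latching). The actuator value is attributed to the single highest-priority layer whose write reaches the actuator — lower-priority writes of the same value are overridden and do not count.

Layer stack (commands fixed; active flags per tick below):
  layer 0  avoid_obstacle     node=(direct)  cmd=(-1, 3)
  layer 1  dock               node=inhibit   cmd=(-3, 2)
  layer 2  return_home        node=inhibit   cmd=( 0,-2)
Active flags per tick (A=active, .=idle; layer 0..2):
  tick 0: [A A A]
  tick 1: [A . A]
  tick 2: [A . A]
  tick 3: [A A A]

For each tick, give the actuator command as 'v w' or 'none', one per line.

none
none
none
none

tick 0:
  L0 avoid_obstacle: active, feeds wire = (-1, 3)
  L1 dock: active, inhibitor → wire = none
  L2 return_home: active, inhibitor → wire = none
  actuator = none
tick 1:
  L0 avoid_obstacle: active, feeds wire = (-1, 3)
  L1 dock: idle → wire stays (-1, 3)
  L2 return_home: active, inhibitor → wire = none
  actuator = none
tick 2:
  L0 avoid_obstacle: active, feeds wire = (-1, 3)
  L1 dock: idle → wire stays (-1, 3)
  L2 return_home: active, inhibitor → wire = none
  actuator = none
tick 3:
  L0 avoid_obstacle: active, feeds wire = (-1, 3)
  L1 dock: active, inhibitor → wire = none
  L2 return_home: active, inhibitor → wire = none
  actuator = none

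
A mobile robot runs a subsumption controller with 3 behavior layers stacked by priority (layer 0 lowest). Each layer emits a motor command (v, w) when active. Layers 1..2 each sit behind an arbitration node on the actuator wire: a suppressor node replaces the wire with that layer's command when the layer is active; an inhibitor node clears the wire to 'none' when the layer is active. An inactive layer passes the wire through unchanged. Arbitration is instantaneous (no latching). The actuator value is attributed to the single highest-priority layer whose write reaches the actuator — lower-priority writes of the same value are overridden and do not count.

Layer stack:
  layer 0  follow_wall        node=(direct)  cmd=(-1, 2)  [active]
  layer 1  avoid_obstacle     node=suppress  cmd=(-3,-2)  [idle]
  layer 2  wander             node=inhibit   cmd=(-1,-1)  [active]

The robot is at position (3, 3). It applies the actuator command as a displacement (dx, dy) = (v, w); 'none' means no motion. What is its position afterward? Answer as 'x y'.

3 3

[0] follow_wall on; wire := (-1, 2)
[1] avoid_obstacle off; pass (-1, 2)
[2] wander on (inhibit); wire := none
output none
position: (3, 3) + none = (3, 3)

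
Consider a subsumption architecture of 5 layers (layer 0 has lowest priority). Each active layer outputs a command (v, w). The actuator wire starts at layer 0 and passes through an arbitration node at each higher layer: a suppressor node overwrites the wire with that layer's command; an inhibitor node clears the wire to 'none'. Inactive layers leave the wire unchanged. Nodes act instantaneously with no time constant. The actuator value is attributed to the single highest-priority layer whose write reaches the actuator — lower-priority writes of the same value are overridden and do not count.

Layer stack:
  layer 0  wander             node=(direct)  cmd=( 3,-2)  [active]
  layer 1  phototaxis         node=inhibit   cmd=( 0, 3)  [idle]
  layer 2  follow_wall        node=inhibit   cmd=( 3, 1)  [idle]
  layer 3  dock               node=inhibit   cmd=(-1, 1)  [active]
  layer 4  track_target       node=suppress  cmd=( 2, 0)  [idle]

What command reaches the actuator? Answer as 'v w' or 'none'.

none

L0 wander: active, feeds wire = (3, -2)
L1 phototaxis: idle → wire stays (3, -2)
L2 follow_wall: idle → wire stays (3, -2)
L3 dock: active, inhibitor → wire = none
L4 track_target: idle → wire stays none
actuator = none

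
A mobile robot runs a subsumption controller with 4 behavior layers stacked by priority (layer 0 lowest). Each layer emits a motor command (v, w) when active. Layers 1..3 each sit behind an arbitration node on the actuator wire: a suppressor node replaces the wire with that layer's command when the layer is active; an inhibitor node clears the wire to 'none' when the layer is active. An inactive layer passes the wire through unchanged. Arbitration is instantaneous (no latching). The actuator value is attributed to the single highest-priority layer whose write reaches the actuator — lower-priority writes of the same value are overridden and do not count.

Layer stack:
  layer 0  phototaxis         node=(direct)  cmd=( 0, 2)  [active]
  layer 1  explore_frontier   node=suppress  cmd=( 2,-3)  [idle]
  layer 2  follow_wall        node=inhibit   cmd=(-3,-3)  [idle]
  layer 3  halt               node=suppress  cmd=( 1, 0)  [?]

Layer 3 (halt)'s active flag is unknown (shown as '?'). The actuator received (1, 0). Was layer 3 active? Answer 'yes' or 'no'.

If layer 3 is active=yes:
  actuator would be (1, 0)
If layer 3 is active=no:
  actuator would be (0, 2)
Observed (1, 0), so layer 3 was active.

yes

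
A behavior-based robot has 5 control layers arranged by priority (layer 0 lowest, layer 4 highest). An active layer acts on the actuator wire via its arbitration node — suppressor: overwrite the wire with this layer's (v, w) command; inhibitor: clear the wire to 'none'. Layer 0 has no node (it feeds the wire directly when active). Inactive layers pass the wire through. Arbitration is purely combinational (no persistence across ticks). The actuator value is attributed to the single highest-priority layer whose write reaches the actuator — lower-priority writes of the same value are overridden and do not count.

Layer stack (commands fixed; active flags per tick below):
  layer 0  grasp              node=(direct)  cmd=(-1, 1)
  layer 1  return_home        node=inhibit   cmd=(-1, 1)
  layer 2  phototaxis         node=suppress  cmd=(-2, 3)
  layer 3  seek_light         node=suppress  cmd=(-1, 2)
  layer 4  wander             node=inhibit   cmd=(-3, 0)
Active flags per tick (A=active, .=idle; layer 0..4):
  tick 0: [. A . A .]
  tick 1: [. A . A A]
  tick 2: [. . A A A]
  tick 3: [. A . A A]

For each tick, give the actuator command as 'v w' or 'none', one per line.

tick 0:
  L0 grasp: idle → wire = none
  L1 return_home: active, inhibitor → wire = none
  L2 phototaxis: idle → wire stays none
  L3 seek_light: active, suppressor → wire = (-1, 2)
  L4 wander: idle → wire stays (-1, 2)
  actuator = (-1, 2)
tick 1:
  L0 grasp: idle → wire = none
  L1 return_home: active, inhibitor → wire = none
  L2 phototaxis: idle → wire stays none
  L3 seek_light: active, suppressor → wire = (-1, 2)
  L4 wander: active, inhibitor → wire = none
  actuator = none
tick 2:
  L0 grasp: idle → wire = none
  L1 return_home: idle → wire stays none
  L2 phototaxis: active, suppressor → wire = (-2, 3)
  L3 seek_light: active, suppressor → wire = (-1, 2)
  L4 wander: active, inhibitor → wire = none
  actuator = none
tick 3:
  L0 grasp: idle → wire = none
  L1 return_home: active, inhibitor → wire = none
  L2 phototaxis: idle → wire stays none
  L3 seek_light: active, suppressor → wire = (-1, 2)
  L4 wander: active, inhibitor → wire = none
  actuator = none

-1 2
none
none
none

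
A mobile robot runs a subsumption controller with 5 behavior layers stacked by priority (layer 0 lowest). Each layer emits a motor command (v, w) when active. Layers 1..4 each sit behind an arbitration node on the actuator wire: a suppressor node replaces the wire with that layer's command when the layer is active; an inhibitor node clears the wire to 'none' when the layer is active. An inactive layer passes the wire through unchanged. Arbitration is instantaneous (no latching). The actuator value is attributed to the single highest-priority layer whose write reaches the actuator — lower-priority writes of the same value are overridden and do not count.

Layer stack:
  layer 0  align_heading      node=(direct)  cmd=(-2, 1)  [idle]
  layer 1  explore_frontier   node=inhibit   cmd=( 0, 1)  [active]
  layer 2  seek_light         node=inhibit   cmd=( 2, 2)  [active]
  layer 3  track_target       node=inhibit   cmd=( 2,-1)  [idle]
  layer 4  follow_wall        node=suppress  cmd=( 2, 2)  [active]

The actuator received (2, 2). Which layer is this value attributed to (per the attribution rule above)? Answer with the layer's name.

follow_wall

layer 0 (align_heading) idle — none
layer 1 (explore_frontier) active — inhibits: none
layer 2 (seek_light) active — inhibits: none
layer 3 (track_target) idle — unchanged: none
layer 4 (follow_wall) active — suppresses: (2, 2)
→ actuator (2, 2)
last writer: layer 4 = follow_wall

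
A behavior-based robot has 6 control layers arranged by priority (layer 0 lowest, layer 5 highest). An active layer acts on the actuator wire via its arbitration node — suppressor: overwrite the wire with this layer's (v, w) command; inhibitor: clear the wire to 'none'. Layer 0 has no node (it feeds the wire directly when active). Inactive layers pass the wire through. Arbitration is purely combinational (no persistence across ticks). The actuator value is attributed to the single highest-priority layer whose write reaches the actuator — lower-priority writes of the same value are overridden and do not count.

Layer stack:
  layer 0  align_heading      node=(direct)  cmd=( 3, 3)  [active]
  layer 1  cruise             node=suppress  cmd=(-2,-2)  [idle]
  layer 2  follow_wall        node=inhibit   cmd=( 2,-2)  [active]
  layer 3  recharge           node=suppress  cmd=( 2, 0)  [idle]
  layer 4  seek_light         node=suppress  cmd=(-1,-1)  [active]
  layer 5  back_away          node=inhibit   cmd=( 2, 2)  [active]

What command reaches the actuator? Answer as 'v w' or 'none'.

none

layer 0 (align_heading) active — direct: (3, 3)
layer 1 (cruise) idle — unchanged: (3, 3)
layer 2 (follow_wall) active — inhibits: none
layer 3 (recharge) idle — unchanged: none
layer 4 (seek_light) active — suppresses: (-1, -1)
layer 5 (back_away) active — inhibits: none
→ actuator none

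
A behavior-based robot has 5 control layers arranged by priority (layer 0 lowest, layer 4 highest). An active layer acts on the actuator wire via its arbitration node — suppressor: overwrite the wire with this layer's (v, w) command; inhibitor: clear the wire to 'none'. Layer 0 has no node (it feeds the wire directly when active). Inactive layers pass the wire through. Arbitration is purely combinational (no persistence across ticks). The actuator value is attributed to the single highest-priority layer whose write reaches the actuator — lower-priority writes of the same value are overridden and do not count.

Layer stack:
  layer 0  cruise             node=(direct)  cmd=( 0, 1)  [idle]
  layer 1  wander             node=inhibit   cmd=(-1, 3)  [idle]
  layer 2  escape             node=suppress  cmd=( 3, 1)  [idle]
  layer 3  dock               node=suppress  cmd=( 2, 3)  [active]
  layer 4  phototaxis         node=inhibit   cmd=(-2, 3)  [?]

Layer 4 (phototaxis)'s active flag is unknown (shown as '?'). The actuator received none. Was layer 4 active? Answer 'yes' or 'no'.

If layer 4 is active=yes:
  actuator would be none
If layer 4 is active=no:
  actuator would be (2, 3)
Observed none, so layer 4 was active.

yes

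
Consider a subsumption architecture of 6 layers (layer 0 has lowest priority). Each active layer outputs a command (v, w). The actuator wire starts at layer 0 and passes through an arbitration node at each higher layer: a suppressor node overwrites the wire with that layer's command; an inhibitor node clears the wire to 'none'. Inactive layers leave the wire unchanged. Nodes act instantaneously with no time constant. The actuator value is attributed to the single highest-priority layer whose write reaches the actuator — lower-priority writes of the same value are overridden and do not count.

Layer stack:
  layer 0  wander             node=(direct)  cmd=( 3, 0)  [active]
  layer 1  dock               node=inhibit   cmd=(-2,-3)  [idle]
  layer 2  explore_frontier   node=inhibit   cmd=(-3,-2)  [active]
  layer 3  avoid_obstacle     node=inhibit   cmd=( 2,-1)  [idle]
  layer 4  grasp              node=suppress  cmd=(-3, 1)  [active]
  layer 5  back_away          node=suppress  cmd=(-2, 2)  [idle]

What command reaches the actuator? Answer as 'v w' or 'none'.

[0] wander on; wire := (3, 0)
[1] dock off; pass (3, 0)
[2] explore_frontier on (inhibit); wire := none
[3] avoid_obstacle off; pass none
[4] grasp on (suppress); wire := (-3, 1)
[5] back_away off; pass (-3, 1)
output (-3, 1)

-3 1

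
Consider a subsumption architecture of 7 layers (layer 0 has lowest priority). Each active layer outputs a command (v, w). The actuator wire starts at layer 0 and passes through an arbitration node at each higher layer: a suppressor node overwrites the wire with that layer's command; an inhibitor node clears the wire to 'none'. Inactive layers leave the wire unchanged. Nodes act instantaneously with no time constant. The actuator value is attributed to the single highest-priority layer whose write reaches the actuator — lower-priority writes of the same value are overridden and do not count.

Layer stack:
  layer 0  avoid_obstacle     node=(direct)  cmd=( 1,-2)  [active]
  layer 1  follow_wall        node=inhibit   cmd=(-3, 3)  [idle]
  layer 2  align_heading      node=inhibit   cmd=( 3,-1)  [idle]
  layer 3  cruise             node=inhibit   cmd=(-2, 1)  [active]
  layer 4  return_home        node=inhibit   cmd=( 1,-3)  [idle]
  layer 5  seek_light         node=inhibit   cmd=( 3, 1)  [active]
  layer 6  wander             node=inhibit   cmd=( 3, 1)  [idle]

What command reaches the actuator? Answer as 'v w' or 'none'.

none

[0] avoid_obstacle on; wire := (1, -2)
[1] follow_wall off; pass (1, -2)
[2] align_heading off; pass (1, -2)
[3] cruise on (inhibit); wire := none
[4] return_home off; pass none
[5] seek_light on (inhibit); wire := none
[6] wander off; pass none
output none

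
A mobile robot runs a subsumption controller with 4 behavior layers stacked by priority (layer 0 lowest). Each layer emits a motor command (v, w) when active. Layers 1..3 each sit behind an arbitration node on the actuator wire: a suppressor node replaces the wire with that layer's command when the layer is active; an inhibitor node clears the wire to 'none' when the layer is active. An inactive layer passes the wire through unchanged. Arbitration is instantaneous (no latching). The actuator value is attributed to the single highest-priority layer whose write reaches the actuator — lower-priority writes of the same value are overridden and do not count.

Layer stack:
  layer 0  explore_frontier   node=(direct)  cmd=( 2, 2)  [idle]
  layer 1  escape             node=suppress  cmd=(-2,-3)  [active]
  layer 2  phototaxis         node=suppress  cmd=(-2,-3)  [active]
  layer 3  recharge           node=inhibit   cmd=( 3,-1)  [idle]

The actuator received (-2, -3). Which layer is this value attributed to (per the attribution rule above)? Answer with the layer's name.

phototaxis

layer 0 (explore_frontier) idle — none
layer 1 (escape) active — suppresses: (-2, -3)
layer 2 (phototaxis) active — suppresses: (-2, -3)
layer 3 (recharge) idle — unchanged: (-2, -3)
→ actuator (-2, -3)
last writer: layer 2 = phototaxis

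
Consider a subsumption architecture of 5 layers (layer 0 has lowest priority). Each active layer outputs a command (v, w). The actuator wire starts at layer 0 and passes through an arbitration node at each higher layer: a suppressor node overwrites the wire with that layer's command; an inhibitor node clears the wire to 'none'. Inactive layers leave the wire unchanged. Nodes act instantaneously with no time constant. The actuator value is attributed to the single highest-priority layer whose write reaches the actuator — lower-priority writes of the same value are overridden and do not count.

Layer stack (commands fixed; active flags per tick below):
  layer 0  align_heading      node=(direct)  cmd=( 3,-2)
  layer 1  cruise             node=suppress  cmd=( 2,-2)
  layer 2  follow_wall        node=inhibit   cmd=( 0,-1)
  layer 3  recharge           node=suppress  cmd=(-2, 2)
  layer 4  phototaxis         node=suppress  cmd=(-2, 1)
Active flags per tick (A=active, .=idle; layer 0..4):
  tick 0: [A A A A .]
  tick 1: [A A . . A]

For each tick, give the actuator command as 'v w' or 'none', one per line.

-2 2
-2 1

tick 0:
  [0] align_heading on; wire := (3, -2)
  [1] cruise on (suppress); wire := (2, -2)
  [2] follow_wall on (inhibit); wire := none
  [3] recharge on (suppress); wire := (-2, 2)
  [4] phototaxis off; pass (-2, 2)
  output (-2, 2)
tick 1:
  [0] align_heading on; wire := (3, -2)
  [1] cruise on (suppress); wire := (2, -2)
  [2] follow_wall off; pass (2, -2)
  [3] recharge off; pass (2, -2)
  [4] phototaxis on (suppress); wire := (-2, 1)
  output (-2, 1)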